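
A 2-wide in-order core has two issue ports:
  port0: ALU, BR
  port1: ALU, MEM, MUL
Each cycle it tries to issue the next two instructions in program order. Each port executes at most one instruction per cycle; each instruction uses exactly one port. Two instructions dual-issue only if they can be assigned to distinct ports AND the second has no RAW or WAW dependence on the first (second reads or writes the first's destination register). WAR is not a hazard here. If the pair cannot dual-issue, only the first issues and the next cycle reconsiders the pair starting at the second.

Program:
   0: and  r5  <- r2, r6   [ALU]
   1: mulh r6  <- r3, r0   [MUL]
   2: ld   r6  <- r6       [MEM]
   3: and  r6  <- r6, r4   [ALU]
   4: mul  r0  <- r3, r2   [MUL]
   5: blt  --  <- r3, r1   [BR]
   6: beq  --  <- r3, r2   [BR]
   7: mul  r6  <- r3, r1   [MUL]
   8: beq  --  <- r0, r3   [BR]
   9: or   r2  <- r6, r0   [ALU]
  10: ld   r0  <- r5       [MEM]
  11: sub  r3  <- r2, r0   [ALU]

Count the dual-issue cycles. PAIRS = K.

PAIRS = 4

0. and mulh @i0,i1  | pair
1. ld @i2  | RAW+WAW r6
2. and mul @i3,i4  | pair
3. blt @i5  | no-port BR/BR
4. beq mul @i6,i7  | pair
5. beq or @i8,i9  | pair
6. ld @i10  | RAW r0
7. sub @i11  | tail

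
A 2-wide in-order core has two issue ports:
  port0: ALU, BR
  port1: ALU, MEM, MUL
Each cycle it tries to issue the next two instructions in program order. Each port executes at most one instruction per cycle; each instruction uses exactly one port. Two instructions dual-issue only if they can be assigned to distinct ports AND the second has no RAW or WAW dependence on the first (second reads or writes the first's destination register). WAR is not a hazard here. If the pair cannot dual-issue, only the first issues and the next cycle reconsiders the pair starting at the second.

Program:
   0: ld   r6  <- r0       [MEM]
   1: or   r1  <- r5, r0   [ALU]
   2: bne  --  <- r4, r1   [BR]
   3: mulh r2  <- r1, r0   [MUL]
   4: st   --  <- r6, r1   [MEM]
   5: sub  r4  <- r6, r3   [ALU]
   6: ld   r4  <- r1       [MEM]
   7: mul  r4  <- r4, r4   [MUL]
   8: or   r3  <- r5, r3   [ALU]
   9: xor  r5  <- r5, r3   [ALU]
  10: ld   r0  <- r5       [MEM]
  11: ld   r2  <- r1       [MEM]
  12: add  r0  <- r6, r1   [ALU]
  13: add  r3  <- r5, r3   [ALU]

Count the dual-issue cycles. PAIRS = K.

t=0 i0&i1:ld.MEM/or.ALU ; dual
t=1 i2&i3:bne.BR/mulh.MUL ; dual
t=2 i4&i5:st.MEM/sub.ALU ; dual
t=3 i6:ld.MEM ; no-port MEM/MUL
t=4 i7&i8:mul.MUL/or.ALU ; dual
t=5 i9:xor.ALU ; RAW r5
t=6 i10:ld.MEM ; no-port MEM/MEM
t=7 i11&i12:ld.MEM/add.ALU ; dual
t=8 i13:add.ALU ; tail

PAIRS = 5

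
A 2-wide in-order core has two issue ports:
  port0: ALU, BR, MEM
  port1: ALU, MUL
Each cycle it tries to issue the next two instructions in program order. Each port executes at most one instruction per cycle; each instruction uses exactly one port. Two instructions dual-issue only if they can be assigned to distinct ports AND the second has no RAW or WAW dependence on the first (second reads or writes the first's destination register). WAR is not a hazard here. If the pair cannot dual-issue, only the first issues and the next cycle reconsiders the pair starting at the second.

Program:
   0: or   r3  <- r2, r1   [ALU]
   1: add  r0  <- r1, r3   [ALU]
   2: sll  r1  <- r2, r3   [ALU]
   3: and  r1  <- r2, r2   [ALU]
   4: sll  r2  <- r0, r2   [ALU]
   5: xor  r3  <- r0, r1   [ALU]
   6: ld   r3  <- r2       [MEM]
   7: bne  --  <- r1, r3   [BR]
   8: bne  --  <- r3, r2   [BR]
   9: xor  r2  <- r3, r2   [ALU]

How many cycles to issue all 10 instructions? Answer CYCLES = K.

c0: i0 or  RAW r3
c1: i1+i2 add+sll  dual
c2: i3+i4 and+sll  dual
c3: i5 xor  WAW r3
c4: i6 ld  no-port MEM/BR
c5: i7 bne  no-port BR/BR
c6: i8+i9 bne+xor  dual

CYCLES = 7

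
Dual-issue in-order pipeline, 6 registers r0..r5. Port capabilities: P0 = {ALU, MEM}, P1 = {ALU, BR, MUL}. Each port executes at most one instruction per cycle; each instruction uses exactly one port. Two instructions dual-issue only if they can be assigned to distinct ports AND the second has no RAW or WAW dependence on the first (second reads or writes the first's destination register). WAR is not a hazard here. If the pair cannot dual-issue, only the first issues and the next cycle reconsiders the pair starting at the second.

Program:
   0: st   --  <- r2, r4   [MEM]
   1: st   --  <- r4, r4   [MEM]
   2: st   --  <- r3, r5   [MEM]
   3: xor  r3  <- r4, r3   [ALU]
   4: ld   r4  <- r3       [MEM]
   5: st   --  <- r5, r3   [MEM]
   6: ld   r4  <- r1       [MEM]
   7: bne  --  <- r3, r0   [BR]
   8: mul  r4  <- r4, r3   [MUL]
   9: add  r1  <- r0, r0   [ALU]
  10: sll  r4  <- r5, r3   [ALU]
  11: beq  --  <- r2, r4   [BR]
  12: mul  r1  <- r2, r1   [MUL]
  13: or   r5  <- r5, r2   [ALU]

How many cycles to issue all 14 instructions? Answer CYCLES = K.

CYCLES = 10

0. st.MEM @i0  | no-port MEM/MEM
1. st.MEM @i1  | no-port MEM/MEM
2. st.MEM;xor.ALU @i2/i3  | dual
3. ld.MEM @i4  | no-port MEM/MEM
4. st.MEM @i5  | no-port MEM/MEM
5. ld.MEM;bne.BR @i6/i7  | dual
6. mul.MUL;add.ALU @i8/i9  | dual
7. sll.ALU @i10  | RAW r4
8. beq.BR @i11  | no-port BR/MUL
9. mul.MUL;or.ALU @i12/i13  | dual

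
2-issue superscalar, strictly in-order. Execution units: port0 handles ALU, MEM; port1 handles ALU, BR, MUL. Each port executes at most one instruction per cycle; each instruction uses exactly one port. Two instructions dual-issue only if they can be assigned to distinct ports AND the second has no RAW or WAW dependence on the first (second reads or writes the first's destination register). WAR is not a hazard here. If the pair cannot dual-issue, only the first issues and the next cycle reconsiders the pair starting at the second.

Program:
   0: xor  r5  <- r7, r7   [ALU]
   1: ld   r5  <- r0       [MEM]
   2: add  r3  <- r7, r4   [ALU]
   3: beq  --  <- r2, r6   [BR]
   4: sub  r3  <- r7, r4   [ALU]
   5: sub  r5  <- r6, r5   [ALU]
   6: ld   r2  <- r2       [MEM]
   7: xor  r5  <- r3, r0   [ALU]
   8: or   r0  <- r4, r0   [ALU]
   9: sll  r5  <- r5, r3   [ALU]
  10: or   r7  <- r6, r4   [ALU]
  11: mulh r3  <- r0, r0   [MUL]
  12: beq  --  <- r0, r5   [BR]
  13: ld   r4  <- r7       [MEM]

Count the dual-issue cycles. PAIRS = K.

PAIRS = 6

  cy0 -> i0 (xor.ALU) WAW r5
  cy1 -> i1/i2 (ld.MEM+add.ALU) 2-wide
  cy2 -> i3/i4 (beq.BR+sub.ALU) 2-wide
  cy3 -> i5/i6 (sub.ALU+ld.MEM) 2-wide
  cy4 -> i7/i8 (xor.ALU+or.ALU) 2-wide
  cy5 -> i9/i10 (sll.ALU+or.ALU) 2-wide
  cy6 -> i11 (mulh.MUL) no-port MUL/BR
  cy7 -> i12/i13 (beq.BR+ld.MEM) 2-wide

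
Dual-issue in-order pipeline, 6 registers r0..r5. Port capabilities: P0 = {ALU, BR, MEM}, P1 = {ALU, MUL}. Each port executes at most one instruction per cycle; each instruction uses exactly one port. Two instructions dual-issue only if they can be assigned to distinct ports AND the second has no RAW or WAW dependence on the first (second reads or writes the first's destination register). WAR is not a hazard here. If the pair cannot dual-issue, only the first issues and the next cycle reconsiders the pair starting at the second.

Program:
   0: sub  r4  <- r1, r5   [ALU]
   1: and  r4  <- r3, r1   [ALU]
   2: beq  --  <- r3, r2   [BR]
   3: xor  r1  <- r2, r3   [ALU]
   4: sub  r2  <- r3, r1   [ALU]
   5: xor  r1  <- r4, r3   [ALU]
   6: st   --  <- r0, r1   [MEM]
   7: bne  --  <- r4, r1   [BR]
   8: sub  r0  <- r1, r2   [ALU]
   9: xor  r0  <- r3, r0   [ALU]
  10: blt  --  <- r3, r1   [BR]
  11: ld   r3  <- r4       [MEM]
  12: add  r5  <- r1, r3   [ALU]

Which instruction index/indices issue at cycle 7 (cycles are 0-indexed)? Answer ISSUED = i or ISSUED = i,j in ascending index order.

c0: i0 sub.ALU  WAW r4
c1: i1&i2 and.ALU beq.BR  pair
c2: i3 xor.ALU  RAW r1
c3: i4&i5 sub.ALU xor.ALU  pair
c4: i6 st.MEM  no-port MEM/BR
c5: i7&i8 bne.BR sub.ALU  pair
c6: i9&i10 xor.ALU blt.BR  pair
c7: i11 ld.MEM  RAW r3
c8: i12 add.ALU  tail

ISSUED = 11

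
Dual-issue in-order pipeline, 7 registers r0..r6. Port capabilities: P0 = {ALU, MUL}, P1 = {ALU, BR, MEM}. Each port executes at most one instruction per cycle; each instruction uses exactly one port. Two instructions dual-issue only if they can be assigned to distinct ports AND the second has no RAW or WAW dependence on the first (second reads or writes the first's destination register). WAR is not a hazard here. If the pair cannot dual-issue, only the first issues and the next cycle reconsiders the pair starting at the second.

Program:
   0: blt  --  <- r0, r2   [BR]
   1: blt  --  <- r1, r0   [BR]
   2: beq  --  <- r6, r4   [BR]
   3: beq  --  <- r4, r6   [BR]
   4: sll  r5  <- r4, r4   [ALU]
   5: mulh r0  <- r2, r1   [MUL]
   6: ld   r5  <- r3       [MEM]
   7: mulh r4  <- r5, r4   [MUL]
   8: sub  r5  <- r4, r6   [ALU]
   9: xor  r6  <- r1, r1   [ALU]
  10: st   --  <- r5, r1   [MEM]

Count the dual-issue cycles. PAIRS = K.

PAIRS = 3

#0 head=0: blt.BR i0 no-port BR/BR
#1 head=1: blt.BR i1 no-port BR/BR
#2 head=2: beq.BR i2 no-port BR/BR
#3 head=3: beq.BR+sll.ALU i3+i4 pair
#4 head=5: mulh.MUL+ld.MEM i5+i6 pair
#5 head=7: mulh.MUL i7 RAW r4
#6 head=8: sub.ALU+xor.ALU i8+i9 pair
#7 head=10: st.MEM i10 tail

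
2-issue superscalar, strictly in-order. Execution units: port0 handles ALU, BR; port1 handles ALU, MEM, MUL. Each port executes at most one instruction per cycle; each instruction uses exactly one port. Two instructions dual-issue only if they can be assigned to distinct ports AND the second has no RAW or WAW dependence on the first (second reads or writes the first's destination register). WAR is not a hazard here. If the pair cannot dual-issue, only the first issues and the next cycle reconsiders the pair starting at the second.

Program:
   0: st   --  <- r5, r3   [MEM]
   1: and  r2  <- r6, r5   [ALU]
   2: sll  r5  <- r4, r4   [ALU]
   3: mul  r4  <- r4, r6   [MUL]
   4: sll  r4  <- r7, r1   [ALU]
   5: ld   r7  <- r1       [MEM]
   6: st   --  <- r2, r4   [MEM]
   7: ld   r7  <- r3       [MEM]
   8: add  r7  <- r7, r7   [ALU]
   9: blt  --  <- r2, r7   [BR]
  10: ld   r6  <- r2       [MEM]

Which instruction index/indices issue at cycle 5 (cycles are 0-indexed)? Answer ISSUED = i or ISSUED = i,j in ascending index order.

ISSUED = 8

t=0 i0&i1:st+and ; dual
t=1 i2&i3:sll+mul ; dual
t=2 i4&i5:sll+ld ; dual
t=3 i6:st ; no-port MEM/MEM
t=4 i7:ld ; RAW+WAW r7
t=5 i8:add ; RAW r7
t=6 i9&i10:blt+ld ; dual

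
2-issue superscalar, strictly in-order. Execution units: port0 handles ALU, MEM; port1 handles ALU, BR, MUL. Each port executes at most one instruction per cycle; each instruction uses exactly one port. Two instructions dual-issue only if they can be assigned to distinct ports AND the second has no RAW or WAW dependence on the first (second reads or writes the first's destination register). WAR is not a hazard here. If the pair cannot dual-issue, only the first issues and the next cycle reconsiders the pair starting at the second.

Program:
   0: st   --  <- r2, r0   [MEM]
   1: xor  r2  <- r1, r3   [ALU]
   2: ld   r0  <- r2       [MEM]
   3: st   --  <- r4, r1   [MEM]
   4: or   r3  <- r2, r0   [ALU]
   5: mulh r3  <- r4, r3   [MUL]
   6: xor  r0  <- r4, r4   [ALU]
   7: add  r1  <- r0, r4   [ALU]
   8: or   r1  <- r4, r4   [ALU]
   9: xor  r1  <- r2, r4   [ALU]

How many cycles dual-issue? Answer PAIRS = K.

t=0 i0,i1:st.MEM/xor.ALU ; 2-wide
t=1 i2:ld.MEM ; no-port MEM/MEM
t=2 i3,i4:st.MEM/or.ALU ; 2-wide
t=3 i5,i6:mulh.MUL/xor.ALU ; 2-wide
t=4 i7:add.ALU ; WAW r1
t=5 i8:or.ALU ; WAW r1
t=6 i9:xor.ALU ; tail

PAIRS = 3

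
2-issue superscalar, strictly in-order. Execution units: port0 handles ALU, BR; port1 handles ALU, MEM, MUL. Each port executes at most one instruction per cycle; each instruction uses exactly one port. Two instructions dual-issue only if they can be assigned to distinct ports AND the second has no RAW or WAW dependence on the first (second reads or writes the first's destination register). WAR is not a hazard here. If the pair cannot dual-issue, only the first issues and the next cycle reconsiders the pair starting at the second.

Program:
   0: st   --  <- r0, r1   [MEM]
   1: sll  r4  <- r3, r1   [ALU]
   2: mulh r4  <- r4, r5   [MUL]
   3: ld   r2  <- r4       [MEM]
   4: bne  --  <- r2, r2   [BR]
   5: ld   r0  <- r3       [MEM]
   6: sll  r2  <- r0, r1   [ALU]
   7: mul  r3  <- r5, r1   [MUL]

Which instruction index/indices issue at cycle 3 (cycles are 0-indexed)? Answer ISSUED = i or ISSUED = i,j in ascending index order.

ISSUED = 4,5

c0: i0+i1 st/sll  dual
c1: i2 mulh  no-port MUL/MEM
c2: i3 ld  RAW r2
c3: i4+i5 bne/ld  dual
c4: i6+i7 sll/mul  dual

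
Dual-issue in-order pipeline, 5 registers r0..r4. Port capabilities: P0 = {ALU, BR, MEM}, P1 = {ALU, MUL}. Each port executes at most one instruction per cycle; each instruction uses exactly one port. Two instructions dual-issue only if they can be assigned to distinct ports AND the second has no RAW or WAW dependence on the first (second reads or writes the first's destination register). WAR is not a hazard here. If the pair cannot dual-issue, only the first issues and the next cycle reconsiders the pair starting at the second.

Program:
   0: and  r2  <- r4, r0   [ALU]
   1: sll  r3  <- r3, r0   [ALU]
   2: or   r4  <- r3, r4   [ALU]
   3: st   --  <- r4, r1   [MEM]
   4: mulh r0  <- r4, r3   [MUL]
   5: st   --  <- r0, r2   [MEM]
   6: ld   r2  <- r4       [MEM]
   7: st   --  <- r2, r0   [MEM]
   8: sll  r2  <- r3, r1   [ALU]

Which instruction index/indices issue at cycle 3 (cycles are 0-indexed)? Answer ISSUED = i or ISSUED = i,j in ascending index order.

ISSUED = 5

[0] i0/i1  and sll  -- pair
[1] i2  or  -- RAW r4
[2] i3/i4  st mulh  -- pair
[3] i5  st  -- no-port MEM/MEM
[4] i6  ld  -- no-port MEM/MEM
[5] i7/i8  st sll  -- pair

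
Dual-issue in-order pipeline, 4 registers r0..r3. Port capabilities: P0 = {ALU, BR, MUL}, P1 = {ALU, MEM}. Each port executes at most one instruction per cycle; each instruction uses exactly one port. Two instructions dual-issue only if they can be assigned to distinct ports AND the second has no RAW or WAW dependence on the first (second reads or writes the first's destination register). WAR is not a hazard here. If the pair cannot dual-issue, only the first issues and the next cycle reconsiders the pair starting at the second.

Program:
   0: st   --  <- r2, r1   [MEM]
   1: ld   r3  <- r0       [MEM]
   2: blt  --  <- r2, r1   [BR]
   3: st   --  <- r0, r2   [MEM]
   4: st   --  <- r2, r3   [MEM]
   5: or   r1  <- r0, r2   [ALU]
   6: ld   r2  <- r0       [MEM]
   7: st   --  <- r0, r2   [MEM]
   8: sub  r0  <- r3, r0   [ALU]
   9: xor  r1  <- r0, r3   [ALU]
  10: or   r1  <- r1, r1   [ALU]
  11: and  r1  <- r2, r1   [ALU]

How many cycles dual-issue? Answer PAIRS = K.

PAIRS = 3

0. st.MEM @i0  | no-port MEM/MEM
1. ld.MEM blt.BR @i1&i2  | dual
2. st.MEM @i3  | no-port MEM/MEM
3. st.MEM or.ALU @i4&i5  | dual
4. ld.MEM @i6  | no-port MEM/MEM
5. st.MEM sub.ALU @i7&i8  | dual
6. xor.ALU @i9  | RAW+WAW r1
7. or.ALU @i10  | RAW+WAW r1
8. and.ALU @i11  | tail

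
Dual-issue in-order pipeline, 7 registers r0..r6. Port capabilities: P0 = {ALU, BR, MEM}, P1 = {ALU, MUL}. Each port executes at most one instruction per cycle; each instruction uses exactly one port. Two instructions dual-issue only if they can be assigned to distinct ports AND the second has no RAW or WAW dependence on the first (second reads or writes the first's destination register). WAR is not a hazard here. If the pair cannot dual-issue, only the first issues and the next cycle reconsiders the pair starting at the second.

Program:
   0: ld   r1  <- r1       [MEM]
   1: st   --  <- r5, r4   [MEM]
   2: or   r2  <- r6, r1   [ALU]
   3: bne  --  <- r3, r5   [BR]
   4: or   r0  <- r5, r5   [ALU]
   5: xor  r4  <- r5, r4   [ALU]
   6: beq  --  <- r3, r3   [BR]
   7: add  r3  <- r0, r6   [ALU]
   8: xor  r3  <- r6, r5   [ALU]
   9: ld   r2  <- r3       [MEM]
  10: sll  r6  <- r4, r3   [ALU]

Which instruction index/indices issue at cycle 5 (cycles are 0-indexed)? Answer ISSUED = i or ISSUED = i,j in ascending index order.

ISSUED = 8

t=0 i0:ld.MEM ; no-port MEM/MEM
t=1 i1&i2:st.MEM/or.ALU ; 2-wide
t=2 i3&i4:bne.BR/or.ALU ; 2-wide
t=3 i5&i6:xor.ALU/beq.BR ; 2-wide
t=4 i7:add.ALU ; WAW r3
t=5 i8:xor.ALU ; RAW r3
t=6 i9&i10:ld.MEM/sll.ALU ; 2-wide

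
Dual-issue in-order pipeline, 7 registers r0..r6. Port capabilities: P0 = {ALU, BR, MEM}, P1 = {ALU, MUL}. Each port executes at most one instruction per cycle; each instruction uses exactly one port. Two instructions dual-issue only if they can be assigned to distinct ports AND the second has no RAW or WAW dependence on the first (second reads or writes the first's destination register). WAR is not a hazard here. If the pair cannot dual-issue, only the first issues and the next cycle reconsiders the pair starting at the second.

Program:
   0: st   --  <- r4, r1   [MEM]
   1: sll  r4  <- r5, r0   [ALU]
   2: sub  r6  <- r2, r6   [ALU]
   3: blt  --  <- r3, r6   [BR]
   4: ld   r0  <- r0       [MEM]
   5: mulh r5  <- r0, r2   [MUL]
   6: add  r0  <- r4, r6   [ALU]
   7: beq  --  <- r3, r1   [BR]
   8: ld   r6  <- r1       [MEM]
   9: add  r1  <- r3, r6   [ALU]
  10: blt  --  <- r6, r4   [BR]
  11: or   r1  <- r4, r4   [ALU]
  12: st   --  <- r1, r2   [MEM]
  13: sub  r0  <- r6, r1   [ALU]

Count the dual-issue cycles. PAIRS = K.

c0: i0+i1 st/sll  dual
c1: i2 sub  RAW r6
c2: i3 blt  no-port BR/MEM
c3: i4 ld  RAW r0
c4: i5+i6 mulh/add  dual
c5: i7 beq  no-port BR/MEM
c6: i8 ld  RAW r6
c7: i9+i10 add/blt  dual
c8: i11 or  RAW r1
c9: i12+i13 st/sub  dual

PAIRS = 4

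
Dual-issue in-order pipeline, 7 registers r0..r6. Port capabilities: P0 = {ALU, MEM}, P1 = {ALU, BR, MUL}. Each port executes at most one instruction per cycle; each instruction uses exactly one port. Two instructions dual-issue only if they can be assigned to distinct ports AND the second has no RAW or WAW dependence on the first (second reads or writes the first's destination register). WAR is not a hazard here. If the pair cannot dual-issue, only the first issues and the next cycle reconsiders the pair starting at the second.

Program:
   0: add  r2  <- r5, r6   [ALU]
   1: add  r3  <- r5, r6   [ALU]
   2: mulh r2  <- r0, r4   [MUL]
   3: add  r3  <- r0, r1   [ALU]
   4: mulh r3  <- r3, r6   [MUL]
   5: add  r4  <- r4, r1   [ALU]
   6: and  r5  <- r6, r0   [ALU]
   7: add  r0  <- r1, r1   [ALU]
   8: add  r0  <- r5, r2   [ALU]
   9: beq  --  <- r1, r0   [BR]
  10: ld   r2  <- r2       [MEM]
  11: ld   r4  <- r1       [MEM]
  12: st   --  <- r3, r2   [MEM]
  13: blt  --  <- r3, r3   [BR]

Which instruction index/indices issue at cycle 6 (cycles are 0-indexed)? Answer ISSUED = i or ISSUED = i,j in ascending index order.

#0 head=0: add;add i0,i1 2-wide
#1 head=2: mulh;add i2,i3 2-wide
#2 head=4: mulh;add i4,i5 2-wide
#3 head=6: and;add i6,i7 2-wide
#4 head=8: add i8 RAW r0
#5 head=9: beq;ld i9,i10 2-wide
#6 head=11: ld i11 no-port MEM/MEM
#7 head=12: st;blt i12,i13 2-wide

ISSUED = 11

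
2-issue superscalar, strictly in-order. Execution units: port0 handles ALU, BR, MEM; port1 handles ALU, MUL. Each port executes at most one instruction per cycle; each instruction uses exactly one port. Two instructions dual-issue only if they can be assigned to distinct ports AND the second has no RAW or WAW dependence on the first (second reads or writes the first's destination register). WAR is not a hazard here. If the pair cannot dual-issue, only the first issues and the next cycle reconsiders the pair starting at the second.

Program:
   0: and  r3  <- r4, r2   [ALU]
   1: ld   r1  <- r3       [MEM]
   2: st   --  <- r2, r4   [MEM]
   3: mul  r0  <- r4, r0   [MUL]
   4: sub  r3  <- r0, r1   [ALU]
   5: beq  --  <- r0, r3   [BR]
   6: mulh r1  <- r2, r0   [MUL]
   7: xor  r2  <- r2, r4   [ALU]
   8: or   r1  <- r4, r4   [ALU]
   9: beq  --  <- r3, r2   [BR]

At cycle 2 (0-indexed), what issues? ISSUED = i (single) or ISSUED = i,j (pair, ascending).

t=0 i0:and.ALU ; RAW r3
t=1 i1:ld.MEM ; no-port MEM/MEM
t=2 i2,i3:st.MEM mul.MUL ; 2-wide
t=3 i4:sub.ALU ; RAW r3
t=4 i5,i6:beq.BR mulh.MUL ; 2-wide
t=5 i7,i8:xor.ALU or.ALU ; 2-wide
t=6 i9:beq.BR ; tail

ISSUED = 2,3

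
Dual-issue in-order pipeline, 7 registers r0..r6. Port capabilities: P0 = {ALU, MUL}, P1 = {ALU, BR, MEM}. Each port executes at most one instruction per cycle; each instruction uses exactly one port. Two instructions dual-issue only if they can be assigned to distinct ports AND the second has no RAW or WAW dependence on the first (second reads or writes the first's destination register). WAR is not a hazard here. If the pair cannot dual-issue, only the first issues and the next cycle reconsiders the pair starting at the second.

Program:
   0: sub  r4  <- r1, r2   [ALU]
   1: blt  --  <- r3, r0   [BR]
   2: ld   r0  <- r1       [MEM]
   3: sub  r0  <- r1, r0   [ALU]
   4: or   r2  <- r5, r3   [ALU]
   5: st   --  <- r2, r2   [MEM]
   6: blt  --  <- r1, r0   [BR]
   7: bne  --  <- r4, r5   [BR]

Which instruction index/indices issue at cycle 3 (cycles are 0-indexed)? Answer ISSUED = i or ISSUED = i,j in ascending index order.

ISSUED = 5

0. sub;blt @i0+i1  | pair
1. ld @i2  | RAW+WAW r0
2. sub;or @i3+i4  | pair
3. st @i5  | no-port MEM/BR
4. blt @i6  | no-port BR/BR
5. bne @i7  | tail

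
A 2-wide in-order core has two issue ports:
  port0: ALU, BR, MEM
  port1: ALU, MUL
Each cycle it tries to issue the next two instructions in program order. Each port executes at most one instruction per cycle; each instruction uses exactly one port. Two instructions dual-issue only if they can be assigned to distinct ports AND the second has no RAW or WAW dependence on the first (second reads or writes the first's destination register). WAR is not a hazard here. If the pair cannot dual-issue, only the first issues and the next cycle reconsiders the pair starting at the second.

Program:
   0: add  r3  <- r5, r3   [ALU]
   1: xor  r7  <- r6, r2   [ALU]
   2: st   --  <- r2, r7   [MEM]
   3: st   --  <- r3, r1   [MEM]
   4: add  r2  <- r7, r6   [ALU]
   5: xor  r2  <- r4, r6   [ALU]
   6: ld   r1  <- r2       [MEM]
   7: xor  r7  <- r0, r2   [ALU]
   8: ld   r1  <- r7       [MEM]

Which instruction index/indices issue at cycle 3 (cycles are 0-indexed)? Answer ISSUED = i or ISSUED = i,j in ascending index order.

t=0 i0,i1:add/xor ; 2-wide
t=1 i2:st ; no-port MEM/MEM
t=2 i3,i4:st/add ; 2-wide
t=3 i5:xor ; RAW r2
t=4 i6,i7:ld/xor ; 2-wide
t=5 i8:ld ; tail

ISSUED = 5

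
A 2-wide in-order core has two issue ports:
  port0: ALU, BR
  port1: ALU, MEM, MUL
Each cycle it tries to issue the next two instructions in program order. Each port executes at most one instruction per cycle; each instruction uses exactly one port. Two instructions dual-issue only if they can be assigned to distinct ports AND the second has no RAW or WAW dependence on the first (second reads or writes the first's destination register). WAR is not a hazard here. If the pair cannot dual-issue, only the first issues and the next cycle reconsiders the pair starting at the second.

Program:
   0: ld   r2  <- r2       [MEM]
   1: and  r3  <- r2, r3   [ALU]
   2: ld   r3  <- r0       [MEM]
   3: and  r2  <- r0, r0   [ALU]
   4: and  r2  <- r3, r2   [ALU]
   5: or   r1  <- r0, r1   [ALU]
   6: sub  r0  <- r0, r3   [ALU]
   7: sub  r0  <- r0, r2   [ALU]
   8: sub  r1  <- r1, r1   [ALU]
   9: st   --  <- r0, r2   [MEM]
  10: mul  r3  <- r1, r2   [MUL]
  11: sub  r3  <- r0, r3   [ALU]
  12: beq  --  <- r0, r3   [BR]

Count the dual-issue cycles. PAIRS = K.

#0 head=0: ld.MEM i0 RAW r2
#1 head=1: and.ALU i1 WAW r3
#2 head=2: ld.MEM and.ALU i2+i3 dual
#3 head=4: and.ALU or.ALU i4+i5 dual
#4 head=6: sub.ALU i6 RAW+WAW r0
#5 head=7: sub.ALU sub.ALU i7+i8 dual
#6 head=9: st.MEM i9 no-port MEM/MUL
#7 head=10: mul.MUL i10 RAW+WAW r3
#8 head=11: sub.ALU i11 RAW r3
#9 head=12: beq.BR i12 tail

PAIRS = 3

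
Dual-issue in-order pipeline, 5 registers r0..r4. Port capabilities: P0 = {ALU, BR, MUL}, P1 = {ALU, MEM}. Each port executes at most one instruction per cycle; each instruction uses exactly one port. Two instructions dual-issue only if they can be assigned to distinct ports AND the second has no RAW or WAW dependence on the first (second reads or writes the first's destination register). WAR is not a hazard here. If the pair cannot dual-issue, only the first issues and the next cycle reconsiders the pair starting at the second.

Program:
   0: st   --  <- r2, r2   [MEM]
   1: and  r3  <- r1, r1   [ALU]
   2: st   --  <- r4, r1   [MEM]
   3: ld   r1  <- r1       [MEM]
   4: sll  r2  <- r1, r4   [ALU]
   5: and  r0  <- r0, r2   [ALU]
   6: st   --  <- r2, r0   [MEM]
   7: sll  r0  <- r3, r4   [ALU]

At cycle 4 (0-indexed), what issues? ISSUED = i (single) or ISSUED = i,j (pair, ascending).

#0 head=0: st.MEM+and.ALU i0+i1 pair
#1 head=2: st.MEM i2 no-port MEM/MEM
#2 head=3: ld.MEM i3 RAW r1
#3 head=4: sll.ALU i4 RAW r2
#4 head=5: and.ALU i5 RAW r0
#5 head=6: st.MEM+sll.ALU i6+i7 pair

ISSUED = 5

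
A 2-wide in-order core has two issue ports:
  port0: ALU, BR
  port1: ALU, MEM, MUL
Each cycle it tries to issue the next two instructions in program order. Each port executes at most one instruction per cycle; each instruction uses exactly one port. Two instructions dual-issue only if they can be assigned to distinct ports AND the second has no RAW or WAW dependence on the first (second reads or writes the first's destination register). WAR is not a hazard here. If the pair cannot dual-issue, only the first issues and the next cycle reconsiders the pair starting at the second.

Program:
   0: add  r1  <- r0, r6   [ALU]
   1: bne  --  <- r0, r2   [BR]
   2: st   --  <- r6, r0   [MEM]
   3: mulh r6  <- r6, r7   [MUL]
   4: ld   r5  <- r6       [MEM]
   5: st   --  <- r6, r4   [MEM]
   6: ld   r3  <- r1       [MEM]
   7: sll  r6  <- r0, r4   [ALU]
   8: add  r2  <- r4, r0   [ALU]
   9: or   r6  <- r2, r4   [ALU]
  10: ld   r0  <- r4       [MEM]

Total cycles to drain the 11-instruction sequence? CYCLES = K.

CYCLES = 8

c0: i0,i1 add bne  dual
c1: i2 st  no-port MEM/MUL
c2: i3 mulh  no-port MUL/MEM
c3: i4 ld  no-port MEM/MEM
c4: i5 st  no-port MEM/MEM
c5: i6,i7 ld sll  dual
c6: i8 add  RAW r2
c7: i9,i10 or ld  dual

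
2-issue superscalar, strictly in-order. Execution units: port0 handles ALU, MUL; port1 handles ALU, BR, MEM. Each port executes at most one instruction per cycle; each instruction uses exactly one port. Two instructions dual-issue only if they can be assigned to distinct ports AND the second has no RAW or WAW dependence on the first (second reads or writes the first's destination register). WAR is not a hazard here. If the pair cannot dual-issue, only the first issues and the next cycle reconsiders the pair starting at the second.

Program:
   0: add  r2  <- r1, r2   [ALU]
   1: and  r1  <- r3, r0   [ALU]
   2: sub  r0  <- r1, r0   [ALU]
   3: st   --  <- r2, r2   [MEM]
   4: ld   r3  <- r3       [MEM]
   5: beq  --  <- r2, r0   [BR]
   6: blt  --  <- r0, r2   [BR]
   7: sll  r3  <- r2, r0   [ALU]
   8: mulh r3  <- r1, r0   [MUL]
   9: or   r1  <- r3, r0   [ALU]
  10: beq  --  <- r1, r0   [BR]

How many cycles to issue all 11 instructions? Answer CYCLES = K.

#0 head=0: add.ALU;and.ALU i0,i1 dual
#1 head=2: sub.ALU;st.MEM i2,i3 dual
#2 head=4: ld.MEM i4 no-port MEM/BR
#3 head=5: beq.BR i5 no-port BR/BR
#4 head=6: blt.BR;sll.ALU i6,i7 dual
#5 head=8: mulh.MUL i8 RAW r3
#6 head=9: or.ALU i9 RAW r1
#7 head=10: beq.BR i10 tail

CYCLES = 8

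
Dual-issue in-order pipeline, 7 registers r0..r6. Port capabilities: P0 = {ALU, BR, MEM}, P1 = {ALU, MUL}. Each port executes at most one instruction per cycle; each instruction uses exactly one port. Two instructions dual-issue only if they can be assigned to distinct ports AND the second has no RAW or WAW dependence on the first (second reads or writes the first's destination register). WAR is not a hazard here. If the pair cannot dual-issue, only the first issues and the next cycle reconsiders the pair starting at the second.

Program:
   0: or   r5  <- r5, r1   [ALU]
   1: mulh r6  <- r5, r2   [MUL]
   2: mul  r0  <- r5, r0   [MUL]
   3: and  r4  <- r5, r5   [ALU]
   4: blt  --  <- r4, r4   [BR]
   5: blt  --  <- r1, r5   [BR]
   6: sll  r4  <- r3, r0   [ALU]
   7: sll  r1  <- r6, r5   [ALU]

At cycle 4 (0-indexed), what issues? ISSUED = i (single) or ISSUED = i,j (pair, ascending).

#0 head=0: or i0 RAW r5
#1 head=1: mulh i1 no-port MUL/MUL
#2 head=2: mul;and i2,i3 dual
#3 head=4: blt i4 no-port BR/BR
#4 head=5: blt;sll i5,i6 dual
#5 head=7: sll i7 tail

ISSUED = 5,6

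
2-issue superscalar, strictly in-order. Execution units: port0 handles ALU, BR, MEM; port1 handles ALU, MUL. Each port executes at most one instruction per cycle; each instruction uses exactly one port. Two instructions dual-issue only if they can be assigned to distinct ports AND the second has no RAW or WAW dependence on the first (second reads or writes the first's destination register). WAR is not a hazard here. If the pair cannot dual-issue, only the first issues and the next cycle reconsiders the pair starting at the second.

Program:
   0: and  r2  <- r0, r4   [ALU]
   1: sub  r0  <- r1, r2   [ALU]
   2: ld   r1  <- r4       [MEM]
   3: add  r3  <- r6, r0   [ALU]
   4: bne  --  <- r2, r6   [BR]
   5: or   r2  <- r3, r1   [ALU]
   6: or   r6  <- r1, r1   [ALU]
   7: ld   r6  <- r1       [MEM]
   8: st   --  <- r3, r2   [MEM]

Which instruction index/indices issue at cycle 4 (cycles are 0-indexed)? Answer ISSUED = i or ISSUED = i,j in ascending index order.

ISSUED = 7

  cy0 -> i0 (and) RAW r2
  cy1 -> i1,i2 (sub ld) dual
  cy2 -> i3,i4 (add bne) dual
  cy3 -> i5,i6 (or or) dual
  cy4 -> i7 (ld) no-port MEM/MEM
  cy5 -> i8 (st) tail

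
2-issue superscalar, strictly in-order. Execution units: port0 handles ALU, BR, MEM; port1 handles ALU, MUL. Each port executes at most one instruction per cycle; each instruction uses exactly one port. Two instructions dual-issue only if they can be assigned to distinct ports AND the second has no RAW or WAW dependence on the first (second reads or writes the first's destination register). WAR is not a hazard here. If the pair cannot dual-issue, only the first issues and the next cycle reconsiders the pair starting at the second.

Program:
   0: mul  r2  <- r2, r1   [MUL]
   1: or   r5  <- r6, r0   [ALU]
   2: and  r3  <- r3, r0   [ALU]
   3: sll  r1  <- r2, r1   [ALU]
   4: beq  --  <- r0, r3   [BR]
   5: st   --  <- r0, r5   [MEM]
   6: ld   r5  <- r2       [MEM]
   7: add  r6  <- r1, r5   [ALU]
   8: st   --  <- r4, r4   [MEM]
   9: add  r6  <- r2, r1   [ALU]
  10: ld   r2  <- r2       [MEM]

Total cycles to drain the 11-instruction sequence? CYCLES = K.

CYCLES = 7

t=0 i0+i1:mul.MUL or.ALU ; pair
t=1 i2+i3:and.ALU sll.ALU ; pair
t=2 i4:beq.BR ; no-port BR/MEM
t=3 i5:st.MEM ; no-port MEM/MEM
t=4 i6:ld.MEM ; RAW r5
t=5 i7+i8:add.ALU st.MEM ; pair
t=6 i9+i10:add.ALU ld.MEM ; pair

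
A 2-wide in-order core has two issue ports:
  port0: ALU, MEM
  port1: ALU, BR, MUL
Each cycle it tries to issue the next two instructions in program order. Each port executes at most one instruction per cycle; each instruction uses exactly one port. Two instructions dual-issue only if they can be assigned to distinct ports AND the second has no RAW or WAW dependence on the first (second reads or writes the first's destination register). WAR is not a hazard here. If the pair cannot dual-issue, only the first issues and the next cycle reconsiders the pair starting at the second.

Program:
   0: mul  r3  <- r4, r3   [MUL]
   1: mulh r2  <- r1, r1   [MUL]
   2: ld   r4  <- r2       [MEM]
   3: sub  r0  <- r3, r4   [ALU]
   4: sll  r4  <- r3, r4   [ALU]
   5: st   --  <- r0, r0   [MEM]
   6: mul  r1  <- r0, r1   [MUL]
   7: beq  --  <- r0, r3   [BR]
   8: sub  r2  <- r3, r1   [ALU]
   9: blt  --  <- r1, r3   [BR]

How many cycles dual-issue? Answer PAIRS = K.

[0] i0  mul.MUL  -- no-port MUL/MUL
[1] i1  mulh.MUL  -- RAW r2
[2] i2  ld.MEM  -- RAW r4
[3] i3,i4  sub.ALU;sll.ALU  -- dual
[4] i5,i6  st.MEM;mul.MUL  -- dual
[5] i7,i8  beq.BR;sub.ALU  -- dual
[6] i9  blt.BR  -- tail

PAIRS = 3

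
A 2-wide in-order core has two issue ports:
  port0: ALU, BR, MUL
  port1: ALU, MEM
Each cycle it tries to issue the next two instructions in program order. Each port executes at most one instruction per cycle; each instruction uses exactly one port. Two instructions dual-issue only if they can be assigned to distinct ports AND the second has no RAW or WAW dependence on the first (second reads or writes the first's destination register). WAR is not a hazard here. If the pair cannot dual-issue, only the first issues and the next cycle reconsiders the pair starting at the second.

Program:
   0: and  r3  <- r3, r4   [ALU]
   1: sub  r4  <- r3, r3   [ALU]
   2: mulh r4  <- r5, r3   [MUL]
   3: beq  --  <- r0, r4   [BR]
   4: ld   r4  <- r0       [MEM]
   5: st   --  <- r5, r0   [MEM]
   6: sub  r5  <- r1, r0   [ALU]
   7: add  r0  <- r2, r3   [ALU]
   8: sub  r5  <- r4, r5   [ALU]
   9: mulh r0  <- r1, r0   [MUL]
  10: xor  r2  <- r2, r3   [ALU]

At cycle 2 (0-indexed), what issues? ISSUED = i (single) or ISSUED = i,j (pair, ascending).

[0] i0  and.ALU  -- RAW r3
[1] i1  sub.ALU  -- WAW r4
[2] i2  mulh.MUL  -- no-port MUL/BR
[3] i3+i4  beq.BR+ld.MEM  -- dual
[4] i5+i6  st.MEM+sub.ALU  -- dual
[5] i7+i8  add.ALU+sub.ALU  -- dual
[6] i9+i10  mulh.MUL+xor.ALU  -- dual

ISSUED = 2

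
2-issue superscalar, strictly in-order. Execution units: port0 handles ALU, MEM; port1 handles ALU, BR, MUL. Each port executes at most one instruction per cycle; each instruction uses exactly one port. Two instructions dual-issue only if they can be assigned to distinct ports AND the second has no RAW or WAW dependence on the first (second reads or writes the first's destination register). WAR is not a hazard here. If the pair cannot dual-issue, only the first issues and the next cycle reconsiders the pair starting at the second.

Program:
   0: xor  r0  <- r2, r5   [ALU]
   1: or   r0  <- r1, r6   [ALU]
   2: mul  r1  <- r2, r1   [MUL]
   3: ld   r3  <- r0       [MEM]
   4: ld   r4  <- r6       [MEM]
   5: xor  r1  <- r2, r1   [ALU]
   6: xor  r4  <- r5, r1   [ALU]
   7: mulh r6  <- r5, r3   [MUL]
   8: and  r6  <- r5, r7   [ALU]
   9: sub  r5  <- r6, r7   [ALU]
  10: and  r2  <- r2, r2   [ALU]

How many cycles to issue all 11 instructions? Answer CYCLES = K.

#0 head=0: xor i0 WAW r0
#1 head=1: or/mul i1/i2 pair
#2 head=3: ld i3 no-port MEM/MEM
#3 head=4: ld/xor i4/i5 pair
#4 head=6: xor/mulh i6/i7 pair
#5 head=8: and i8 RAW r6
#6 head=9: sub/and i9/i10 pair

CYCLES = 7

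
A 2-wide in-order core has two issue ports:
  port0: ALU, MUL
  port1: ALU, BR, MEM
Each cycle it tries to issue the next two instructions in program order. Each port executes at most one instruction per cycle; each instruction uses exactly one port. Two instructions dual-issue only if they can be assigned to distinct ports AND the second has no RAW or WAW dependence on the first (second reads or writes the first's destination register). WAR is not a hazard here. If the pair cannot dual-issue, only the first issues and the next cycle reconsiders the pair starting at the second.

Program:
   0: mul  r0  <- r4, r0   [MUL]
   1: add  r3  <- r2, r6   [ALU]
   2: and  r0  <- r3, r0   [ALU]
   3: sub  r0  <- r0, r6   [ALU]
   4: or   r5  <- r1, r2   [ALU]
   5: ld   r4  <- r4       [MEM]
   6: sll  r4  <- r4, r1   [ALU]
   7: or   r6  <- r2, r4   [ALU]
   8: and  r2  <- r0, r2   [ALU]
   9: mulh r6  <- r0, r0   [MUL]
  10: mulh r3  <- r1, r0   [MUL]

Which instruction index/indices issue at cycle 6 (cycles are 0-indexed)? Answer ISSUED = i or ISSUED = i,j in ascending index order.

ISSUED = 9

t=0 i0&i1:mul.MUL/add.ALU ; dual
t=1 i2:and.ALU ; RAW+WAW r0
t=2 i3&i4:sub.ALU/or.ALU ; dual
t=3 i5:ld.MEM ; RAW+WAW r4
t=4 i6:sll.ALU ; RAW r4
t=5 i7&i8:or.ALU/and.ALU ; dual
t=6 i9:mulh.MUL ; no-port MUL/MUL
t=7 i10:mulh.MUL ; tail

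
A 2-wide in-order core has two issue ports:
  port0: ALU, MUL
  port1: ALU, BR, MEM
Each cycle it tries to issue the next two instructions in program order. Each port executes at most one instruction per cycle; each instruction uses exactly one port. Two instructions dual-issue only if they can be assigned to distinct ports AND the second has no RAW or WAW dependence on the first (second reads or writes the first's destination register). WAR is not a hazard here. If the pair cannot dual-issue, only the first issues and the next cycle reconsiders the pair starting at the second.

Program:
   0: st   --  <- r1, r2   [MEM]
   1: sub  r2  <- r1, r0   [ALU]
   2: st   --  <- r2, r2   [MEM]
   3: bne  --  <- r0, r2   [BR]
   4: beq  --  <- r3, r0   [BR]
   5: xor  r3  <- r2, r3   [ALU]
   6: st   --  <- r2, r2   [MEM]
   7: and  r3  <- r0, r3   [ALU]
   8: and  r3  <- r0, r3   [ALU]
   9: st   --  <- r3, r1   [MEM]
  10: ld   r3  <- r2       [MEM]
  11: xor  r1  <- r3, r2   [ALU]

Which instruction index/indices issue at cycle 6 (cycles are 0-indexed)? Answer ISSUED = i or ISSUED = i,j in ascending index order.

[0] i0&i1  st;sub  -- dual
[1] i2  st  -- no-port MEM/BR
[2] i3  bne  -- no-port BR/BR
[3] i4&i5  beq;xor  -- dual
[4] i6&i7  st;and  -- dual
[5] i8  and  -- RAW r3
[6] i9  st  -- no-port MEM/MEM
[7] i10  ld  -- RAW r3
[8] i11  xor  -- tail

ISSUED = 9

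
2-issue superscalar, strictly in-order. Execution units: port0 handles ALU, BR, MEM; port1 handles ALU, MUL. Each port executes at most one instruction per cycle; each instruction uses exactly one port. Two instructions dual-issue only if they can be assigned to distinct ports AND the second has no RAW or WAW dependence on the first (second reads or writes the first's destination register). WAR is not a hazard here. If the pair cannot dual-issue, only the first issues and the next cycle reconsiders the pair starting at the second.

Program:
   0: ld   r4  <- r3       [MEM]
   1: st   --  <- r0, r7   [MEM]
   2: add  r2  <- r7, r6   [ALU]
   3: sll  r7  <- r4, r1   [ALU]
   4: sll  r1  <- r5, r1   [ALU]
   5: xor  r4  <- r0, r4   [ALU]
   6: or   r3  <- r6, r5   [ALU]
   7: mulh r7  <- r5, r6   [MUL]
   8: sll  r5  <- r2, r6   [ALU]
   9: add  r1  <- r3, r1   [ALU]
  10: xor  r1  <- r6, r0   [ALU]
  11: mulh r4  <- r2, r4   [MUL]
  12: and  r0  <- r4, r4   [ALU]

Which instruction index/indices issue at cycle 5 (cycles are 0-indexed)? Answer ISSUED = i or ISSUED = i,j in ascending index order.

ISSUED = 9

[0] i0  ld.MEM  -- no-port MEM/MEM
[1] i1/i2  st.MEM;add.ALU  -- pair
[2] i3/i4  sll.ALU;sll.ALU  -- pair
[3] i5/i6  xor.ALU;or.ALU  -- pair
[4] i7/i8  mulh.MUL;sll.ALU  -- pair
[5] i9  add.ALU  -- WAW r1
[6] i10/i11  xor.ALU;mulh.MUL  -- pair
[7] i12  and.ALU  -- tail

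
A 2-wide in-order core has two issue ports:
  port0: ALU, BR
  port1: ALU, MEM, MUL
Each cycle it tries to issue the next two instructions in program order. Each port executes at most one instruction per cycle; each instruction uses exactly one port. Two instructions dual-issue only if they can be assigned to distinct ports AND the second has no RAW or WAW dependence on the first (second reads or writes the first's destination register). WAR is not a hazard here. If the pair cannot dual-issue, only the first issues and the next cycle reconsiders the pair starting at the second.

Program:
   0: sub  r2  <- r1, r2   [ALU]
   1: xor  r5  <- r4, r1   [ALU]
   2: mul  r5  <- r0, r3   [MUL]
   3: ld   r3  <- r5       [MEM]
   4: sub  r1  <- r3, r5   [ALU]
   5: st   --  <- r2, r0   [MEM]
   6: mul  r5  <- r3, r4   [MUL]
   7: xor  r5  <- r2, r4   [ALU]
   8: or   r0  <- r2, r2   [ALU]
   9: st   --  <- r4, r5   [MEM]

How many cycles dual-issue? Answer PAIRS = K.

[0] i0,i1  sub.ALU xor.ALU  -- dual
[1] i2  mul.MUL  -- no-port MUL/MEM
[2] i3  ld.MEM  -- RAW r3
[3] i4,i5  sub.ALU st.MEM  -- dual
[4] i6  mul.MUL  -- WAW r5
[5] i7,i8  xor.ALU or.ALU  -- dual
[6] i9  st.MEM  -- tail

PAIRS = 3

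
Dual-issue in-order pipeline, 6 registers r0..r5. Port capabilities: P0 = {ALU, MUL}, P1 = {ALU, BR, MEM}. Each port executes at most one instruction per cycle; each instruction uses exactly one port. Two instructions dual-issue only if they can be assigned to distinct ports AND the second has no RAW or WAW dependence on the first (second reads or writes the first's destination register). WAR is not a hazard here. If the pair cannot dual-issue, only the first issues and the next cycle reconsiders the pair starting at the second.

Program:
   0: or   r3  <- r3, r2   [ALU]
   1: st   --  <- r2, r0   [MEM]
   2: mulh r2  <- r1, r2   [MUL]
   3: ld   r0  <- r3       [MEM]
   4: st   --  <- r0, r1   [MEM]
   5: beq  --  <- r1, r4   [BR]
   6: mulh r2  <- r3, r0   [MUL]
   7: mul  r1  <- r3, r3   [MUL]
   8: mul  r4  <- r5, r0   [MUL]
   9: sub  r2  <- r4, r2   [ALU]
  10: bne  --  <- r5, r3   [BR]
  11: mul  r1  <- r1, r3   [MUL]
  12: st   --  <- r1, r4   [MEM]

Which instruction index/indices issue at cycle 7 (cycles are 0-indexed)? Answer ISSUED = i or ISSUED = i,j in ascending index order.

ISSUED = 11

[0] i0/i1  or.ALU;st.MEM  -- dual
[1] i2/i3  mulh.MUL;ld.MEM  -- dual
[2] i4  st.MEM  -- no-port MEM/BR
[3] i5/i6  beq.BR;mulh.MUL  -- dual
[4] i7  mul.MUL  -- no-port MUL/MUL
[5] i8  mul.MUL  -- RAW r4
[6] i9/i10  sub.ALU;bne.BR  -- dual
[7] i11  mul.MUL  -- RAW r1
[8] i12  st.MEM  -- tail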